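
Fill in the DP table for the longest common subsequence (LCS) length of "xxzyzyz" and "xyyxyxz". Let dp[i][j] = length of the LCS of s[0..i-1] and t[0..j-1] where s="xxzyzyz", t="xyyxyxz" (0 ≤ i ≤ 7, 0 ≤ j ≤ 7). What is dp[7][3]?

   ''  x  y  y  x  y  x  z
''  0  0  0  0  0  0  0  0
 x  0  1  1  1  1  1  1  1
 x  0  1  1  1  2  2  2  2
 z  0  1  1  1  2  2  2  3
 y  0  1  2  2  2  3  3  3
 z  0  1  2  2  2  3  3  4
 y  0  1  2  3  3  3  3  4
 z  0  1  2  3  3  3  3  4

3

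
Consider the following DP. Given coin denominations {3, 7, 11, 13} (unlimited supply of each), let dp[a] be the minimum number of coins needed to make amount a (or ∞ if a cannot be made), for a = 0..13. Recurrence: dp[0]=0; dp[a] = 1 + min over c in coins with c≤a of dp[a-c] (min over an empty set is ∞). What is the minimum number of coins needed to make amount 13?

1

 a  0  1  2  3  4  5  6  7  8  9 10 11 12 13
dp  0  -  -  1  -  -  2  1  -  3  2  1  4  1
(- denotes ∞ / unreachable)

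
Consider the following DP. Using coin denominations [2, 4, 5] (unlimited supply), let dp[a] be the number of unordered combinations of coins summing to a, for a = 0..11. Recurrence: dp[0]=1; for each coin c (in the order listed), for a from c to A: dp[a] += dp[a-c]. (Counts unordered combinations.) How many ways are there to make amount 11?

2

after  coin     0     1     2     3     4     5     6     7     8     9    10    11
          2     1     0     1     0     1     0     1     0     1     0     1     0
          4     1     0     1     0     2     0     2     0     3     0     3     0
          5     1     0     1     0     2     1     2     1     3     2     4     2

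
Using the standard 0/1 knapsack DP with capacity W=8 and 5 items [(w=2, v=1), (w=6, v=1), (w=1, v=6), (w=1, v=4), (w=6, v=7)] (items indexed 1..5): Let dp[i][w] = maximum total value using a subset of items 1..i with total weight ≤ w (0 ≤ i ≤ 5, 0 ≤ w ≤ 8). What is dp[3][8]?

i\w   0   1   2   3   4   5   6   7   8
  0   0   0   0   0   0   0   0   0   0
  1   0   0   1   1   1   1   1   1   1
  2   0   0   1   1   1   1   1   1   2
  3   0   6   6   7   7   7   7   7   7
  4   0   6  10  10  11  11  11  11  11
  5   0   6  10  10  11  11  11  13  17

7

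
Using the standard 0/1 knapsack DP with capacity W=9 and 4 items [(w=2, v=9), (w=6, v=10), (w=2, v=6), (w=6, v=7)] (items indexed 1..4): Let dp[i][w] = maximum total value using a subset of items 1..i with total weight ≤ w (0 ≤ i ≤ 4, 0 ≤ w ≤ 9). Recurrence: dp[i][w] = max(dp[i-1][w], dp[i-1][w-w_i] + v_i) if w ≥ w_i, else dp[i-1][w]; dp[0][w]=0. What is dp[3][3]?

i\w   0   1   2   3   4   5   6   7   8   9
  0   0   0   0   0   0   0   0   0   0   0
  1   0   0   9   9   9   9   9   9   9   9
  2   0   0   9   9   9   9  10  10  19  19
  3   0   0   9   9  15  15  15  15  19  19
  4   0   0   9   9  15  15  15  15  19  19

9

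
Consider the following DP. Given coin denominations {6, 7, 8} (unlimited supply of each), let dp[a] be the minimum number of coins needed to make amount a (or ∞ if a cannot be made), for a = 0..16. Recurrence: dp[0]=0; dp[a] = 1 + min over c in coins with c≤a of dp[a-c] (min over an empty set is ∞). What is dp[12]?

2

 a  0  1  2  3  4  5  6  7  8  9 10 11 12 13 14 15 16
dp  0  -  -  -  -  -  1  1  1  -  -  -  2  2  2  2  2
(- denotes ∞ / unreachable)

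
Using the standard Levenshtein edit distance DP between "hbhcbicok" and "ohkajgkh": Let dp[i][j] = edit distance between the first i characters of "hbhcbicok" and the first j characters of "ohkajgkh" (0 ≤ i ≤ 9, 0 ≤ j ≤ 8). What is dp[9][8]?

   ''  o  h  k  a  j  g  k  h
''  0  1  2  3  4  5  6  7  8
 h  1  1  1  2  3  4  5  6  7
 b  2  2  2  2  3  4  5  6  7
 h  3  3  2  3  3  4  5  6  6
 c  4  4  3  3  4  4  5  6  7
 b  5  5  4  4  4  5  5  6  7
 i  6  6  5  5  5  5  6  6  7
 c  7  7  6  6  6  6  6  7  7
 o  8  7  7  7  7  7  7  7  8
 k  9  8  8  7  8  8  8  7  8

8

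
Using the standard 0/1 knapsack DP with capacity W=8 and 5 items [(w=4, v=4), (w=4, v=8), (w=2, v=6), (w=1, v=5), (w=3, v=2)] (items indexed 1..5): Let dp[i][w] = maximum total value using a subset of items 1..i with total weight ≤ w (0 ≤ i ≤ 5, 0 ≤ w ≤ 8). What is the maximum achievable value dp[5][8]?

i\w   0   1   2   3   4   5   6   7   8
  0   0   0   0   0   0   0   0   0   0
  1   0   0   0   0   4   4   4   4   4
  2   0   0   0   0   8   8   8   8  12
  3   0   0   6   6   8   8  14  14  14
  4   0   5   6  11  11  13  14  19  19
  5   0   5   6  11  11  13  14  19  19

19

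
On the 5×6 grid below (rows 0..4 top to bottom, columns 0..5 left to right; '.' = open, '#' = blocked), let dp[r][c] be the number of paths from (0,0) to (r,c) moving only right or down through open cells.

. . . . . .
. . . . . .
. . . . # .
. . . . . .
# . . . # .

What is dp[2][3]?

r\c   0   1   2   3   4   5
  0   1   1   1   1   1   1
  1   1   2   3   4   5   6
  2   1   3   6  10   0   6
  3   1   4  10  20  20  26
  4   0   4  14  34   0  26

10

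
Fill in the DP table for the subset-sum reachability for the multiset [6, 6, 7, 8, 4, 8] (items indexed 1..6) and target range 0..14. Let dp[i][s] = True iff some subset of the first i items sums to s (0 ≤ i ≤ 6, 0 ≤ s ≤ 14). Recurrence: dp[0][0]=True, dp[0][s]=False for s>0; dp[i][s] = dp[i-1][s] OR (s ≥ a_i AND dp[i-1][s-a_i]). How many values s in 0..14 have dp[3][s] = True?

i\s   0   1   2   3   4   5   6   7   8   9  10  11  12  13  14
  0   T   F   F   F   F   F   F   F   F   F   F   F   F   F   F
  1   T   F   F   F   F   F   T   F   F   F   F   F   F   F   F
  2   T   F   F   F   F   F   T   F   F   F   F   F   T   F   F
  3   T   F   F   F   F   F   T   T   F   F   F   F   T   T   F
  4   T   F   F   F   F   F   T   T   T   F   F   F   T   T   T
  5   T   F   F   F   T   F   T   T   T   F   T   T   T   T   T
  6   T   F   F   F   T   F   T   T   T   F   T   T   T   T   T

5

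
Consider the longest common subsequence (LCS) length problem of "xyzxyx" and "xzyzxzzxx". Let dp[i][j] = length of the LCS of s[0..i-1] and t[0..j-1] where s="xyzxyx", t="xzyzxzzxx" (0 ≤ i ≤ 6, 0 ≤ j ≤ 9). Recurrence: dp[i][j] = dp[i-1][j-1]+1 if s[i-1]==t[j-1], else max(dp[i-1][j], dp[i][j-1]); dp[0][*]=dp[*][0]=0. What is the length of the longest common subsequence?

   ''  x  z  y  z  x  z  z  x  x
''  0  0  0  0  0  0  0  0  0  0
 x  0  1  1  1  1  1  1  1  1  1
 y  0  1  1  2  2  2  2  2  2  2
 z  0  1  2  2  3  3  3  3  3  3
 x  0  1  2  2  3  4  4  4  4  4
 y  0  1  2  3  3  4  4  4  4  4
 x  0  1  2  3  3  4  4  4  5  5

5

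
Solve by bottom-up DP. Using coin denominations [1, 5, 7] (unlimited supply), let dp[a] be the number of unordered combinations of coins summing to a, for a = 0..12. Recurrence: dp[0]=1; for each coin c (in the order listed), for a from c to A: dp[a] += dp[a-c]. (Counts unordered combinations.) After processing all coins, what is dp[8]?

3

after  coin     0     1     2     3     4     5     6     7     8     9    10    11    12
          1     1     1     1     1     1     1     1     1     1     1     1     1     1
          5     1     1     1     1     1     2     2     2     2     2     3     3     3
          7     1     1     1     1     1     2     2     3     3     3     4     4     5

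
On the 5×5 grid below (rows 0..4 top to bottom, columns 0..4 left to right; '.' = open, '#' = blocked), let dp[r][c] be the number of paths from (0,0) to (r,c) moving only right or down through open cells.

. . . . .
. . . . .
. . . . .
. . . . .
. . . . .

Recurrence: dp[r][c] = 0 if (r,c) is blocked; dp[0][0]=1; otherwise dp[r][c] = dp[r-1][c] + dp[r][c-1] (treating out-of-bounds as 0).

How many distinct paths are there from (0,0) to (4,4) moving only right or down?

r\c   0   1   2   3   4
  0   1   1   1   1   1
  1   1   2   3   4   5
  2   1   3   6  10  15
  3   1   4  10  20  35
  4   1   5  15  35  70

70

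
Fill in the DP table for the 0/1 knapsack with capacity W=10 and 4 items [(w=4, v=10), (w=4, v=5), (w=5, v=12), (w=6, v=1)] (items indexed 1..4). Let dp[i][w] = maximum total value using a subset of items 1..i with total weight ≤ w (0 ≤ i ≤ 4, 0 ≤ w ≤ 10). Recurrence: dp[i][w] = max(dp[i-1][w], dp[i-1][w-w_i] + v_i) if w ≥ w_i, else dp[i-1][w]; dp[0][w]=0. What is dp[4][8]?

i\w   0   1   2   3   4   5   6   7   8   9  10
  0   0   0   0   0   0   0   0   0   0   0   0
  1   0   0   0   0  10  10  10  10  10  10  10
  2   0   0   0   0  10  10  10  10  15  15  15
  3   0   0   0   0  10  12  12  12  15  22  22
  4   0   0   0   0  10  12  12  12  15  22  22

15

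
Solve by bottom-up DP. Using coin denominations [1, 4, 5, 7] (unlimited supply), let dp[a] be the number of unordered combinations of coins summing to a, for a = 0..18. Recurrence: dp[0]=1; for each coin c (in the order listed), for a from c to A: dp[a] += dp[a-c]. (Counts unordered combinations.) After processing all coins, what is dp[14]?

after  coin     0     1     2     3     4     5     6     7     8     9    10    11    12    13    14    15    16    17    18
          1     1     1     1     1     1     1     1     1     1     1     1     1     1     1     1     1     1     1     1
          4     1     1     1     1     2     2     2     2     3     3     3     3     4     4     4     4     5     5     5
          5     1     1     1     1     2     3     3     3     4     5     6     6     7     8     9    10    11    12    13
          7     1     1     1     1     2     3     3     4     5     6     7     8    10    11    13    15    17    19    21

13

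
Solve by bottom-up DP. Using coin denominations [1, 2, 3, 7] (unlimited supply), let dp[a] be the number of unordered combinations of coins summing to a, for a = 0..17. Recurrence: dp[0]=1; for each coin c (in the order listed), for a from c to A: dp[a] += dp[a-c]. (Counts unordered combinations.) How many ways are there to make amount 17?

50

after  coin     0     1     2     3     4     5     6     7     8     9    10    11    12    13    14    15    16    17
          1     1     1     1     1     1     1     1     1     1     1     1     1     1     1     1     1     1     1
          2     1     1     2     2     3     3     4     4     5     5     6     6     7     7     8     8     9     9
          3     1     1     2     3     4     5     7     8    10    12    14    16    19    21    24    27    30    33
          7     1     1     2     3     4     5     7     9    11    14    17    20    24    28    33    38    44    50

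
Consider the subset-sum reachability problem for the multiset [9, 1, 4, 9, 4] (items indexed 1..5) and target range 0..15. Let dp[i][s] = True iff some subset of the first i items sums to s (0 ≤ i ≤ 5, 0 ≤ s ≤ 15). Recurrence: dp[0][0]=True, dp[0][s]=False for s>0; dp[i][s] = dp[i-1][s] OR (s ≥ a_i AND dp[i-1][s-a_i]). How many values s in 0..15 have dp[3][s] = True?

8

i\s   0   1   2   3   4   5   6   7   8   9  10  11  12  13  14  15
  0   T   F   F   F   F   F   F   F   F   F   F   F   F   F   F   F
  1   T   F   F   F   F   F   F   F   F   T   F   F   F   F   F   F
  2   T   T   F   F   F   F   F   F   F   T   T   F   F   F   F   F
  3   T   T   F   F   T   T   F   F   F   T   T   F   F   T   T   F
  4   T   T   F   F   T   T   F   F   F   T   T   F   F   T   T   F
  5   T   T   F   F   T   T   F   F   T   T   T   F   F   T   T   F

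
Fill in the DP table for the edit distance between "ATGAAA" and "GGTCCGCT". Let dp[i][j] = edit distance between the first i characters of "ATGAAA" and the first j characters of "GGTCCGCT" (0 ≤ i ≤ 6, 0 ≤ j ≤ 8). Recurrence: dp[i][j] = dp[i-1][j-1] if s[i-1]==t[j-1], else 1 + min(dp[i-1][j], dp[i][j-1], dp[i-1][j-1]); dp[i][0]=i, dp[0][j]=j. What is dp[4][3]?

   ''  G  G  T  C  C  G  C  T
''  0  1  2  3  4  5  6  7  8
 A  1  1  2  3  4  5  6  7  8
 T  2  2  2  2  3  4  5  6  7
 G  3  2  2  3  3  4  4  5  6
 A  4  3  3  3  4  4  5  5  6
 A  5  4  4  4  4  5  5  6  6
 A  6  5  5  5  5  5  6  6  7

3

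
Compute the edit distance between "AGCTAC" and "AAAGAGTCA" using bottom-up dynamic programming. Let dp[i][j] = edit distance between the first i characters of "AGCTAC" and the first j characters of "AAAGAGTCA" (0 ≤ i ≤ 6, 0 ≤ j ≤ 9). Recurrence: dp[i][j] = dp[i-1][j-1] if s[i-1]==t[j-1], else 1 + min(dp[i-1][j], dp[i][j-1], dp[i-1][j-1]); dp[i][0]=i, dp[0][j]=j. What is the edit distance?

6

   ''  A  A  A  G  A  G  T  C  A
''  0  1  2  3  4  5  6  7  8  9
 A  1  0  1  2  3  4  5  6  7  8
 G  2  1  1  2  2  3  4  5  6  7
 C  3  2  2  2  3  3  4  5  5  6
 T  4  3  3  3  3  4  4  4  5  6
 A  5  4  3  3  4  3  4  5  5  5
 C  6  5  4  4  4  4  4  5  5  6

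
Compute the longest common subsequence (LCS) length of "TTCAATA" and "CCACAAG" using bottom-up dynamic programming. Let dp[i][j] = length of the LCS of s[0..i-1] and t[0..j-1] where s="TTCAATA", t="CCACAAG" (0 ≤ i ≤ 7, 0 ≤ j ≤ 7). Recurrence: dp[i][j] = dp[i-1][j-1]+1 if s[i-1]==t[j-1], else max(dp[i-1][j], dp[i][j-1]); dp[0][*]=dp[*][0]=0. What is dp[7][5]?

3

   ''  C  C  A  C  A  A  G
''  0  0  0  0  0  0  0  0
 T  0  0  0  0  0  0  0  0
 T  0  0  0  0  0  0  0  0
 C  0  1  1  1  1  1  1  1
 A  0  1  1  2  2  2  2  2
 A  0  1  1  2  2  3  3  3
 T  0  1  1  2  2  3  3  3
 A  0  1  1  2  2  3  4  4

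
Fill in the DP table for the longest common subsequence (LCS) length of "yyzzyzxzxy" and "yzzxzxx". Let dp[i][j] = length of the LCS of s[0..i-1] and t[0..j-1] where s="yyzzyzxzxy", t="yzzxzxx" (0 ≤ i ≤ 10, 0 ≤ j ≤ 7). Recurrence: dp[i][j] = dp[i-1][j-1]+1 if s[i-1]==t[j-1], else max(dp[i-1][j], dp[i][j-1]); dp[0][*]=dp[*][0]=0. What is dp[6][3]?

3

   ''  y  z  z  x  z  x  x
''  0  0  0  0  0  0  0  0
 y  0  1  1  1  1  1  1  1
 y  0  1  1  1  1  1  1  1
 z  0  1  2  2  2  2  2  2
 z  0  1  2  3  3  3  3  3
 y  0  1  2  3  3  3  3  3
 z  0  1  2  3  3  4  4  4
 x  0  1  2  3  4  4  5  5
 z  0  1  2  3  4  5  5  5
 x  0  1  2  3  4  5  6  6
 y  0  1  2  3  4  5  6  6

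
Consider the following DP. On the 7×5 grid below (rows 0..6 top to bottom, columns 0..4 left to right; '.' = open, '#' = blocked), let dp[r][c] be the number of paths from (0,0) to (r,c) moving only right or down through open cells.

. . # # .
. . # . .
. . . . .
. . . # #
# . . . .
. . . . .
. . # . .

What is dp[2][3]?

r\c   0   1   2   3   4
  0   1   1   0   0   0
  1   1   2   0   0   0
  2   1   3   3   3   3
  3   1   4   7   0   0
  4   0   4  11  11  11
  5   0   4  15  26  37
  6   0   4   0  26  63

3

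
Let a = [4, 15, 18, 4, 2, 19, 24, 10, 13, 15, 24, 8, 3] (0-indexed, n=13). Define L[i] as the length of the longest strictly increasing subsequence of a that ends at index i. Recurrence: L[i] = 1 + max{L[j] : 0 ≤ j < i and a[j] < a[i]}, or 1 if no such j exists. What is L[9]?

4

   i    0    1    2    3    4    5    6    7    8    9   10   11   12
a[i]    4   15   18    4    2   19   24   10   13   15   24    8    3
L[i]    1    2    3    1    1    4    5    2    3    4    5    2    2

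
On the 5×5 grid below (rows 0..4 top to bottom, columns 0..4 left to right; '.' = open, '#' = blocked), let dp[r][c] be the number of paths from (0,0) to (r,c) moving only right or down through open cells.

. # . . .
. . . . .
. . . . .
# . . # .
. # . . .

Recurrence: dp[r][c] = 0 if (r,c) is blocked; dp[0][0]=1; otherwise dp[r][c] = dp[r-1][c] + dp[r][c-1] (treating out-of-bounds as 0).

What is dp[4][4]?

10

r\c   0   1   2   3   4
  0   1   0   0   0   0
  1   1   1   1   1   1
  2   1   2   3   4   5
  3   0   2   5   0   5
  4   0   0   5   5  10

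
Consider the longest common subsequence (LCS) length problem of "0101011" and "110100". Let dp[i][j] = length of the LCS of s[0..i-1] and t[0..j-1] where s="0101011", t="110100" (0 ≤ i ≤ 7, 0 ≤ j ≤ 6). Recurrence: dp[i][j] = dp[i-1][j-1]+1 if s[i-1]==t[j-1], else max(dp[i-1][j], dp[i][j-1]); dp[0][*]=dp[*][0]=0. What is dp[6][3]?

3

   ''  1  1  0  1  0  0
''  0  0  0  0  0  0  0
 0  0  0  0  1  1  1  1
 1  0  1  1  1  2  2  2
 0  0  1  1  2  2  3  3
 1  0  1  2  2  3  3  3
 0  0  1  2  3  3  4  4
 1  0  1  2  3  4  4  4
 1  0  1  2  3  4  4  4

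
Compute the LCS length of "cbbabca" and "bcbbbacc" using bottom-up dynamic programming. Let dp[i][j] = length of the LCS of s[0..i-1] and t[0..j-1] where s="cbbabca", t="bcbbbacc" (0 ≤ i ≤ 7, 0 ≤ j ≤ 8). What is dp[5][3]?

   ''  b  c  b  b  b  a  c  c
''  0  0  0  0  0  0  0  0  0
 c  0  0  1  1  1  1  1  1  1
 b  0  1  1  2  2  2  2  2  2
 b  0  1  1  2  3  3  3  3  3
 a  0  1  1  2  3  3  4  4  4
 b  0  1  1  2  3  4  4  4  4
 c  0  1  2  2  3  4  4  5  5
 a  0  1  2  2  3  4  5  5  5

2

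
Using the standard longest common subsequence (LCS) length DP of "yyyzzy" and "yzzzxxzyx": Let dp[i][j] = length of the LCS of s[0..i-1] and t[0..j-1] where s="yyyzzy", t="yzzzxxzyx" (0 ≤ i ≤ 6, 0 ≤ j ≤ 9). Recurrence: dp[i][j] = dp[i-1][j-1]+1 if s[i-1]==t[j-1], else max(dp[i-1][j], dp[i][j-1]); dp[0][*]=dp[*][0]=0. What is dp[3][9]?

   ''  y  z  z  z  x  x  z  y  x
''  0  0  0  0  0  0  0  0  0  0
 y  0  1  1  1  1  1  1  1  1  1
 y  0  1  1  1  1  1  1  1  2  2
 y  0  1  1  1  1  1  1  1  2  2
 z  0  1  2  2  2  2  2  2  2  2
 z  0  1  2  3  3  3  3  3  3  3
 y  0  1  2  3  3  3  3  3  4  4

2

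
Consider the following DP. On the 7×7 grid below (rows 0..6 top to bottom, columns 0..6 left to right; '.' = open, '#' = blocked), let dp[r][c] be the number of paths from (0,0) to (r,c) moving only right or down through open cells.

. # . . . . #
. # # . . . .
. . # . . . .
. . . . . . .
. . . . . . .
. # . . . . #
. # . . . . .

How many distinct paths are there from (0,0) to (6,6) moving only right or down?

70

r\c   0   1   2   3   4   5   6
  0   1   0   0   0   0   0   0
  1   1   0   0   0   0   0   0
  2   1   1   0   0   0   0   0
  3   1   2   2   2   2   2   2
  4   1   3   5   7   9  11  13
  5   1   0   5  12  21  32   0
  6   1   0   5  17  38  70  70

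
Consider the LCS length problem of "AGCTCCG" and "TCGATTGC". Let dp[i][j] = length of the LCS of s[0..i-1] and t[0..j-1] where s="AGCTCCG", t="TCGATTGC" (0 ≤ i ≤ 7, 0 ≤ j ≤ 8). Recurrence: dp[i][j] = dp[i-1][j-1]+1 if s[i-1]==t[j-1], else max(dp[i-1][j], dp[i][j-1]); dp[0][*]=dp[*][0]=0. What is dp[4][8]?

3

   ''  T  C  G  A  T  T  G  C
''  0  0  0  0  0  0  0  0  0
 A  0  0  0  0  1  1  1  1  1
 G  0  0  0  1  1  1  1  2  2
 C  0  0  1  1  1  1  1  2  3
 T  0  1  1  1  1  2  2  2  3
 C  0  1  2  2  2  2  2  2  3
 C  0  1  2  2  2  2  2  2  3
 G  0  1  2  3  3  3  3  3  3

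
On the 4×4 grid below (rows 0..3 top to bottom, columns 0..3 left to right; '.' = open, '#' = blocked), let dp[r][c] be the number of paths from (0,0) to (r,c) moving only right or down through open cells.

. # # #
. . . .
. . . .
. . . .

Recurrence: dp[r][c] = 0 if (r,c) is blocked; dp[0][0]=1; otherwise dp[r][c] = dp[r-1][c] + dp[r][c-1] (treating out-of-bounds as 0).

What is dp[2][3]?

4

r\c   0   1   2   3
  0   1   0   0   0
  1   1   1   1   1
  2   1   2   3   4
  3   1   3   6  10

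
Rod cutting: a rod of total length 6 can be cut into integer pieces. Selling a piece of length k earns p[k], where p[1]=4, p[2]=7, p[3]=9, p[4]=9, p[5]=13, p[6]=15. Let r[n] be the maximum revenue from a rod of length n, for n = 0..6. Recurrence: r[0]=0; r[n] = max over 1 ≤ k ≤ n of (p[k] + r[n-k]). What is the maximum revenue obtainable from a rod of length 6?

24

   n    0    1    2    3    4    5    6
r[n]    0    4    8   12   16   20   24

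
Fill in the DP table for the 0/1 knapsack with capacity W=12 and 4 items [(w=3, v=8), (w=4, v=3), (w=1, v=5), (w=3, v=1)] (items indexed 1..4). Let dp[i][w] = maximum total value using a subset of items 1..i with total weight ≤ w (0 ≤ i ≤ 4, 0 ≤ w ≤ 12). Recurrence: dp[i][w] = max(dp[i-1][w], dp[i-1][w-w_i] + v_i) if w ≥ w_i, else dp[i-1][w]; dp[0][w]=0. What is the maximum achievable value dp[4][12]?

17

i\w   0   1   2   3   4   5   6   7   8   9  10  11  12
  0   0   0   0   0   0   0   0   0   0   0   0   0   0
  1   0   0   0   8   8   8   8   8   8   8   8   8   8
  2   0   0   0   8   8   8   8  11  11  11  11  11  11
  3   0   5   5   8  13  13  13  13  16  16  16  16  16
  4   0   5   5   8  13  13  13  14  16  16  16  17  17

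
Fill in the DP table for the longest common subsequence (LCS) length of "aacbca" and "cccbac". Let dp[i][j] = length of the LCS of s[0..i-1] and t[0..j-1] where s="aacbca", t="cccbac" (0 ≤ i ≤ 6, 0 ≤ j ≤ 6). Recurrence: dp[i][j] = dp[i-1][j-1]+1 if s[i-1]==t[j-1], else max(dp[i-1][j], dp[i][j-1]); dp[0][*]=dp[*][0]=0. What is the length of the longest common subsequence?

3

   ''  c  c  c  b  a  c
''  0  0  0  0  0  0  0
 a  0  0  0  0  0  1  1
 a  0  0  0  0  0  1  1
 c  0  1  1  1  1  1  2
 b  0  1  1  1  2  2  2
 c  0  1  2  2  2  2  3
 a  0  1  2  2  2  3  3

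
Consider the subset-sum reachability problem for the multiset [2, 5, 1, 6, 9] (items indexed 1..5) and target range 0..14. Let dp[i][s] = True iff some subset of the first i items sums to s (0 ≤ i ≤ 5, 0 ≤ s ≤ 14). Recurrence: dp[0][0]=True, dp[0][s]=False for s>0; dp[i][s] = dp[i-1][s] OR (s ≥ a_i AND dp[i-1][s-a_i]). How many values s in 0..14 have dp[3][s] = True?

8

i\s   0   1   2   3   4   5   6   7   8   9  10  11  12  13  14
  0   T   F   F   F   F   F   F   F   F   F   F   F   F   F   F
  1   T   F   T   F   F   F   F   F   F   F   F   F   F   F   F
  2   T   F   T   F   F   T   F   T   F   F   F   F   F   F   F
  3   T   T   T   T   F   T   T   T   T   F   F   F   F   F   F
  4   T   T   T   T   F   T   T   T   T   T   F   T   T   T   T
  5   T   T   T   T   F   T   T   T   T   T   T   T   T   T   T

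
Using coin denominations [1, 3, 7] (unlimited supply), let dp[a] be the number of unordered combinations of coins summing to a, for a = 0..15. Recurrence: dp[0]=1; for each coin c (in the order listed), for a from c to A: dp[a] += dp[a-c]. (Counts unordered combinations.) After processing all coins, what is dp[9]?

5

after  coin     0     1     2     3     4     5     6     7     8     9    10    11    12    13    14    15
          1     1     1     1     1     1     1     1     1     1     1     1     1     1     1     1     1
          3     1     1     1     2     2     2     3     3     3     4     4     4     5     5     5     6
          7     1     1     1     2     2     2     3     4     4     5     6     6     7     8     9    10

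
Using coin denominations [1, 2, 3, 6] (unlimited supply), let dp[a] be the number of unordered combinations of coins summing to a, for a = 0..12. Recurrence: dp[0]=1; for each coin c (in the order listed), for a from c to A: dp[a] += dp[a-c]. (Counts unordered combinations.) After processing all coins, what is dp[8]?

12

after  coin     0     1     2     3     4     5     6     7     8     9    10    11    12
          1     1     1     1     1     1     1     1     1     1     1     1     1     1
          2     1     1     2     2     3     3     4     4     5     5     6     6     7
          3     1     1     2     3     4     5     7     8    10    12    14    16    19
          6     1     1     2     3     4     5     8     9    12    15    18    21    27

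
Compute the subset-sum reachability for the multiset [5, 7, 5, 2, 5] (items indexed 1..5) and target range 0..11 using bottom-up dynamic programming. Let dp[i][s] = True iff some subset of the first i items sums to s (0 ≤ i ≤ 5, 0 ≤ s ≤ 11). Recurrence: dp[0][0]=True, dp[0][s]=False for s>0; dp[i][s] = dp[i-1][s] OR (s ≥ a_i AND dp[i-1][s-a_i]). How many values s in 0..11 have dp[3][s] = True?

4

i\s   0   1   2   3   4   5   6   7   8   9  10  11
  0   T   F   F   F   F   F   F   F   F   F   F   F
  1   T   F   F   F   F   T   F   F   F   F   F   F
  2   T   F   F   F   F   T   F   T   F   F   F   F
  3   T   F   F   F   F   T   F   T   F   F   T   F
  4   T   F   T   F   F   T   F   T   F   T   T   F
  5   T   F   T   F   F   T   F   T   F   T   T   F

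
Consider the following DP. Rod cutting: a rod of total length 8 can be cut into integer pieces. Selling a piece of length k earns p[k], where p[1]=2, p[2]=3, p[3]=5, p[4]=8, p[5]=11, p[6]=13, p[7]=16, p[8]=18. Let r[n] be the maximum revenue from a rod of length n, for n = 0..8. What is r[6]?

13

   n    0    1    2    3    4    5    6    7    8
r[n]    0    2    4    6    8   11   13   16   18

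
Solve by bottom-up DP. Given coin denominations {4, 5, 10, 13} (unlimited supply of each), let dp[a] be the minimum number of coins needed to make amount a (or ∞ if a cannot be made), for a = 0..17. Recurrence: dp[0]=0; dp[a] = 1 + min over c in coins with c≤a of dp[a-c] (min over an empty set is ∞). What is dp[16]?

 a  0  1  2  3  4  5  6  7  8  9 10 11 12 13 14 15 16 17
dp  0  -  -  -  1  1  -  -  2  2  1  -  3  1  2  2  4  2
(- denotes ∞ / unreachable)

4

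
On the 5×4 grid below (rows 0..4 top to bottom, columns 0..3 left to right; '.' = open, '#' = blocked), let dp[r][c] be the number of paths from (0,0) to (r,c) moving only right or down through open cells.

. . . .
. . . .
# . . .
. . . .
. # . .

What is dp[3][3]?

16

r\c   0   1   2   3
  0   1   1   1   1
  1   1   2   3   4
  2   0   2   5   9
  3   0   2   7  16
  4   0   0   7  23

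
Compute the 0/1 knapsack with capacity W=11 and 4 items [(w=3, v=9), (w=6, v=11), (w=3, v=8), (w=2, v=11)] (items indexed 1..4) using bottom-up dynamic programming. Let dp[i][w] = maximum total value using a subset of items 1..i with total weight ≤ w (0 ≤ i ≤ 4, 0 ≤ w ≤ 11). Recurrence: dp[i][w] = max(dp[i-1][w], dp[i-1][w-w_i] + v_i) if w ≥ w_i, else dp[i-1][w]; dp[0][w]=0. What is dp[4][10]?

i\w   0   1   2   3   4   5   6   7   8   9  10  11
  0   0   0   0   0   0   0   0   0   0   0   0   0
  1   0   0   0   9   9   9   9   9   9   9   9   9
  2   0   0   0   9   9   9  11  11  11  20  20  20
  3   0   0   0   9   9   9  17  17  17  20  20  20
  4   0   0  11  11  11  20  20  20  28  28  28  31

28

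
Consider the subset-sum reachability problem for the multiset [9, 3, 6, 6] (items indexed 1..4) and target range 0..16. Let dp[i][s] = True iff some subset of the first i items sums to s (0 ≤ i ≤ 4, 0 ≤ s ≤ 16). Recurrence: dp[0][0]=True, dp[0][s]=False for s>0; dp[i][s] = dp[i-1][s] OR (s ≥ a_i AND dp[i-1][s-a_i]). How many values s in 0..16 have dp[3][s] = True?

i\s   0   1   2   3   4   5   6   7   8   9  10  11  12  13  14  15  16
  0   T   F   F   F   F   F   F   F   F   F   F   F   F   F   F   F   F
  1   T   F   F   F   F   F   F   F   F   T   F   F   F   F   F   F   F
  2   T   F   F   T   F   F   F   F   F   T   F   F   T   F   F   F   F
  3   T   F   F   T   F   F   T   F   F   T   F   F   T   F   F   T   F
  4   T   F   F   T   F   F   T   F   F   T   F   F   T   F   F   T   F

6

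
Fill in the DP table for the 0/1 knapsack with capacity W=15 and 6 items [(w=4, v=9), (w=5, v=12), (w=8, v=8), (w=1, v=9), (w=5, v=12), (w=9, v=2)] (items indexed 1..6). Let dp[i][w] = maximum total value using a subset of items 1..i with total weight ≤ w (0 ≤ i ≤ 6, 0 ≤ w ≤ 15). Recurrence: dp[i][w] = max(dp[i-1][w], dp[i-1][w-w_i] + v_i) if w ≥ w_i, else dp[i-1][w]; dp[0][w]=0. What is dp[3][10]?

21

i\w   0   1   2   3   4   5   6   7   8   9  10  11  12  13  14  15
  0   0   0   0   0   0   0   0   0   0   0   0   0   0   0   0   0
  1   0   0   0   0   9   9   9   9   9   9   9   9   9   9   9   9
  2   0   0   0   0   9  12  12  12  12  21  21  21  21  21  21  21
  3   0   0   0   0   9  12  12  12  12  21  21  21  21  21  21  21
  4   0   9   9   9   9  18  21  21  21  21  30  30  30  30  30  30
  5   0   9   9   9   9  18  21  21  21  21  30  33  33  33  33  42
  6   0   9   9   9   9  18  21  21  21  21  30  33  33  33  33  42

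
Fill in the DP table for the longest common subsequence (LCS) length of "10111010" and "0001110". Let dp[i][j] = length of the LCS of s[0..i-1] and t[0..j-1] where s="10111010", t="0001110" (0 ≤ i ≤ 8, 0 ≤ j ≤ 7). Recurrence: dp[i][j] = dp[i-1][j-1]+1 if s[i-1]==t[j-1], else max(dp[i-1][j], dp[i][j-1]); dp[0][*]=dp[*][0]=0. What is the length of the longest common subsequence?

   ''  0  0  0  1  1  1  0
''  0  0  0  0  0  0  0  0
 1  0  0  0  0  1  1  1  1
 0  0  1  1  1  1  1  1  2
 1  0  1  1  1  2  2  2  2
 1  0  1  1  1  2  3  3  3
 1  0  1  1  1  2  3  4  4
 0  0  1  2  2  2  3  4  5
 1  0  1  2  2  3  3  4  5
 0  0  1  2  3  3  3  4  5

5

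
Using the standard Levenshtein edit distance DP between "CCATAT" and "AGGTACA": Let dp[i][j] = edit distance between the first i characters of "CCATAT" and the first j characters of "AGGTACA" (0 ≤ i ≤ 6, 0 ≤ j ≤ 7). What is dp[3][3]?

   ''  A  G  G  T  A  C  A
''  0  1  2  3  4  5  6  7
 C  1  1  2  3  4  5  5  6
 C  2  2  2  3  4  5  5  6
 A  3  2  3  3  4  4  5  5
 T  4  3  3  4  3  4  5  6
 A  5  4  4  4  4  3  4  5
 T  6  5  5  5  4  4  4  5

3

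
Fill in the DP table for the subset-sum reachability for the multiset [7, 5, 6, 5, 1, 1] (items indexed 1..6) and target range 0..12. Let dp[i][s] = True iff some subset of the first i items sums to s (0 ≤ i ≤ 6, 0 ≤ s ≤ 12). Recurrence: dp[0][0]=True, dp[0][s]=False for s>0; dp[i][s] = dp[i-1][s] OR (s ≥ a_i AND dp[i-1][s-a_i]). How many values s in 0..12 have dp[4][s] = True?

7

i\s   0   1   2   3   4   5   6   7   8   9  10  11  12
  0   T   F   F   F   F   F   F   F   F   F   F   F   F
  1   T   F   F   F   F   F   F   T   F   F   F   F   F
  2   T   F   F   F   F   T   F   T   F   F   F   F   T
  3   T   F   F   F   F   T   T   T   F   F   F   T   T
  4   T   F   F   F   F   T   T   T   F   F   T   T   T
  5   T   T   F   F   F   T   T   T   T   F   T   T   T
  6   T   T   T   F   F   T   T   T   T   T   T   T   T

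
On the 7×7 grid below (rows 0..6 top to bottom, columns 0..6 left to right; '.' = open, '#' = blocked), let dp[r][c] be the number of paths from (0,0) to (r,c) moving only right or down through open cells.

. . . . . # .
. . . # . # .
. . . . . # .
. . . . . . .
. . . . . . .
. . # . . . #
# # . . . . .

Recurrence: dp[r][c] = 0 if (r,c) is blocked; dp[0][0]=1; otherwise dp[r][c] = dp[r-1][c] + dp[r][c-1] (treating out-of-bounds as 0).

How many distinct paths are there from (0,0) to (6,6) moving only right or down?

r\c   0   1   2   3   4   5   6
  0   1   1   1   1   1   0   0
  1   1   2   3   0   1   0   0
  2   1   3   6   6   7   0   0
  3   1   4  10  16  23  23  23
  4   1   5  15  31  54  77 100
  5   1   6   0  31  85 162   0
  6   0   0   0  31 116 278 278

278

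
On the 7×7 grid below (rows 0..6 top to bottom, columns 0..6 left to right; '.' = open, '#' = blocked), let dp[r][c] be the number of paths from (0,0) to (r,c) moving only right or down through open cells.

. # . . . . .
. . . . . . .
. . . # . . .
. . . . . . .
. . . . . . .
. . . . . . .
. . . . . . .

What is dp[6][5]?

r\c   0   1   2   3   4   5   6
  0   1   0   0   0   0   0   0
  1   1   1   1   1   1   1   1
  2   1   2   3   0   1   2   3
  3   1   3   6   6   7   9  12
  4   1   4  10  16  23  32  44
  5   1   5  15  31  54  86 130
  6   1   6  21  52 106 192 322

192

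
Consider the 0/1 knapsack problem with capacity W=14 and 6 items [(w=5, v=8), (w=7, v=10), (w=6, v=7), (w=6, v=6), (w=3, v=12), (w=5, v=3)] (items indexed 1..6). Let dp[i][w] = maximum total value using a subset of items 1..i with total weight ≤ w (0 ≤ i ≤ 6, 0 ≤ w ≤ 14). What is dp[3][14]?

18

i\w   0   1   2   3   4   5   6   7   8   9  10  11  12  13  14
  0   0   0   0   0   0   0   0   0   0   0   0   0   0   0   0
  1   0   0   0   0   0   8   8   8   8   8   8   8   8   8   8
  2   0   0   0   0   0   8   8  10  10  10  10  10  18  18  18
  3   0   0   0   0   0   8   8  10  10  10  10  15  18  18  18
  4   0   0   0   0   0   8   8  10  10  10  10  15  18  18  18
  5   0   0   0  12  12  12  12  12  20  20  22  22  22  22  27
  6   0   0   0  12  12  12  12  12  20  20  22  22  22  23  27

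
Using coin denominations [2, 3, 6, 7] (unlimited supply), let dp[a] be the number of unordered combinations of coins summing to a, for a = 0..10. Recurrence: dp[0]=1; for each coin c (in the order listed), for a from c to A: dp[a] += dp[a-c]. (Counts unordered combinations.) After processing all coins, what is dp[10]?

after  coin     0     1     2     3     4     5     6     7     8     9    10
          2     1     0     1     0     1     0     1     0     1     0     1
          3     1     0     1     1     1     1     2     1     2     2     2
          6     1     0     1     1     1     1     3     1     3     3     3
          7     1     0     1     1     1     1     3     2     3     4     4

4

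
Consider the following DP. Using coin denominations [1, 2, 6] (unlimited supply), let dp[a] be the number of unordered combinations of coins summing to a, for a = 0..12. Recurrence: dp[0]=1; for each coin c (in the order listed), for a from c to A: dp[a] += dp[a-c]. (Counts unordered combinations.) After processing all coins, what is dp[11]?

after  coin     0     1     2     3     4     5     6     7     8     9    10    11    12
          1     1     1     1     1     1     1     1     1     1     1     1     1     1
          2     1     1     2     2     3     3     4     4     5     5     6     6     7
          6     1     1     2     2     3     3     5     5     7     7     9     9    12

9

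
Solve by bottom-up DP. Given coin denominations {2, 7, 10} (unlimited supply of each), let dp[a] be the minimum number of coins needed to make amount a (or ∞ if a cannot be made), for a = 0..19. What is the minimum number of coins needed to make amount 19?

 a  0  1  2  3  4  5  6  7  8  9 10 11 12 13 14 15 16 17 18 19
dp  0  -  1  -  2  -  3  1  4  2  1  3  2  4  2  5  3  2  4  3
(- denotes ∞ / unreachable)

3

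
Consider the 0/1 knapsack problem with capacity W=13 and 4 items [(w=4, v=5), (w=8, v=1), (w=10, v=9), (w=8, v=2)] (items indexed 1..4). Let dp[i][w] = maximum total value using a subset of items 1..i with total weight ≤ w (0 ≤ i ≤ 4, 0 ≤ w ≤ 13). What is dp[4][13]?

i\w   0   1   2   3   4   5   6   7   8   9  10  11  12  13
  0   0   0   0   0   0   0   0   0   0   0   0   0   0   0
  1   0   0   0   0   5   5   5   5   5   5   5   5   5   5
  2   0   0   0   0   5   5   5   5   5   5   5   5   6   6
  3   0   0   0   0   5   5   5   5   5   5   9   9   9   9
  4   0   0   0   0   5   5   5   5   5   5   9   9   9   9

9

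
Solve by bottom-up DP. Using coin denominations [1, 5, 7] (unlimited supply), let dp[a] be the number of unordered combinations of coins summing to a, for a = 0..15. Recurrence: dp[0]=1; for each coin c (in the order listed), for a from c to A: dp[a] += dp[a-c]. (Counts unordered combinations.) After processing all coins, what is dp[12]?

after  coin     0     1     2     3     4     5     6     7     8     9    10    11    12    13    14    15
          1     1     1     1     1     1     1     1     1     1     1     1     1     1     1     1     1
          5     1     1     1     1     1     2     2     2     2     2     3     3     3     3     3     4
          7     1     1     1     1     1     2     2     3     3     3     4     4     5     5     6     7

5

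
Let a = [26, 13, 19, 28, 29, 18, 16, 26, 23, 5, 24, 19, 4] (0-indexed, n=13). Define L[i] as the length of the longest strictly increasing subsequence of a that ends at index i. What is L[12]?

   i    0    1    2    3    4    5    6    7    8    9   10   11   12
a[i]   26   13   19   28   29   18   16   26   23    5   24   19    4
L[i]    1    1    2    3    4    2    2    3    3    1    4    3    1

1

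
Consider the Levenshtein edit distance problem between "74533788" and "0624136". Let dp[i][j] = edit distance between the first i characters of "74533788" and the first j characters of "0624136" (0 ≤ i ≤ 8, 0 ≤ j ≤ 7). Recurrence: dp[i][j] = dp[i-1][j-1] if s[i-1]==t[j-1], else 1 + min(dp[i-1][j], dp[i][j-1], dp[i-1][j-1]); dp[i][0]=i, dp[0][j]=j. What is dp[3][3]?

   ''  0  6  2  4  1  3  6
''  0  1  2  3  4  5  6  7
 7  1  1  2  3  4  5  6  7
 4  2  2  2  3  3  4  5  6
 5  3  3  3  3  4  4  5  6
 3  4  4  4  4  4  5  4  5
 3  5  5  5  5  5  5  5  5
 7  6  6  6  6  6  6  6  6
 8  7  7  7  7  7  7  7  7
 8  8  8  8  8  8  8  8  8

3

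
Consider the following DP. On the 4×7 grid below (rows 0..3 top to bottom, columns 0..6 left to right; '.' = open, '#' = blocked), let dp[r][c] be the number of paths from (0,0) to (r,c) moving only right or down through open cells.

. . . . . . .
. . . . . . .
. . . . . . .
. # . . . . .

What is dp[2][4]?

15

r\c   0   1   2   3   4   5   6
  0   1   1   1   1   1   1   1
  1   1   2   3   4   5   6   7
  2   1   3   6  10  15  21  28
  3   1   0   6  16  31  52  80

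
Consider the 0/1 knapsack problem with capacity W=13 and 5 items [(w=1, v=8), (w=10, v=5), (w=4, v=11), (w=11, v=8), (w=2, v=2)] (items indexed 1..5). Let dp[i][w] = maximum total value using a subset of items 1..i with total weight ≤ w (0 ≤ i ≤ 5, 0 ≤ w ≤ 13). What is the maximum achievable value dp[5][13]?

21

i\w   0   1   2   3   4   5   6   7   8   9  10  11  12  13
  0   0   0   0   0   0   0   0   0   0   0   0   0   0   0
  1   0   8   8   8   8   8   8   8   8   8   8   8   8   8
  2   0   8   8   8   8   8   8   8   8   8   8  13  13  13
  3   0   8   8   8  11  19  19  19  19  19  19  19  19  19
  4   0   8   8   8  11  19  19  19  19  19  19  19  19  19
  5   0   8   8  10  11  19  19  21  21  21  21  21  21  21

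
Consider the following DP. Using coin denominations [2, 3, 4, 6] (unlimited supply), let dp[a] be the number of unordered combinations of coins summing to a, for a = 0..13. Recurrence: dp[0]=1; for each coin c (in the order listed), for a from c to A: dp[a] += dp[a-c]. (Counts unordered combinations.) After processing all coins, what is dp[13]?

7

after  coin     0     1     2     3     4     5     6     7     8     9    10    11    12    13
          2     1     0     1     0     1     0     1     0     1     0     1     0     1     0
          3     1     0     1     1     1     1     2     1     2     2     2     2     3     2
          4     1     0     1     1     2     1     3     2     4     3     5     4     7     5
          6     1     0     1     1     2     1     4     2     5     4     7     5    11     7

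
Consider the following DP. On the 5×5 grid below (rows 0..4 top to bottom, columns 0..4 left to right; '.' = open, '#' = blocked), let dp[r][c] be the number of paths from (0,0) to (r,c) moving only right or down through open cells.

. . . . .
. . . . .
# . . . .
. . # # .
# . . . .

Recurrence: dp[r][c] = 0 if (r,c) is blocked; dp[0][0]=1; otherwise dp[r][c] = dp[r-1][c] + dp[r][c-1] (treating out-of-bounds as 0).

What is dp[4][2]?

2

r\c   0   1   2   3   4
  0   1   1   1   1   1
  1   1   2   3   4   5
  2   0   2   5   9  14
  3   0   2   0   0  14
  4   0   2   2   2  16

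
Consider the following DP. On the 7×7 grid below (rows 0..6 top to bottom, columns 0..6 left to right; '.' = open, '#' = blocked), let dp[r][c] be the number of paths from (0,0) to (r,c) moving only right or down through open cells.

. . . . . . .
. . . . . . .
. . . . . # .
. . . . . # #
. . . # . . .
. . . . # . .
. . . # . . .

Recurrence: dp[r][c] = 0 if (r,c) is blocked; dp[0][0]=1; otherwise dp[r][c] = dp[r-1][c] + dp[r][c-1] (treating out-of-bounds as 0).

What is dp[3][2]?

10

r\c   0   1   2   3   4   5   6
  0   1   1   1   1   1   1   1
  1   1   2   3   4   5   6   7
  2   1   3   6  10  15   0   7
  3   1   4  10  20  35   0   0
  4   1   5  15   0  35  35  35
  5   1   6  21  21   0  35  70
  6   1   7  28   0   0  35 105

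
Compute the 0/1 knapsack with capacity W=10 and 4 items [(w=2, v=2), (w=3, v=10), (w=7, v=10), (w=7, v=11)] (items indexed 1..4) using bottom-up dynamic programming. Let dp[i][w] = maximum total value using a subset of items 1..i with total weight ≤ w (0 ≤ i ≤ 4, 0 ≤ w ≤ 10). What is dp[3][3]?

10

i\w   0   1   2   3   4   5   6   7   8   9  10
  0   0   0   0   0   0   0   0   0   0   0   0
  1   0   0   2   2   2   2   2   2   2   2   2
  2   0   0   2  10  10  12  12  12  12  12  12
  3   0   0   2  10  10  12  12  12  12  12  20
  4   0   0   2  10  10  12  12  12  12  13  21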